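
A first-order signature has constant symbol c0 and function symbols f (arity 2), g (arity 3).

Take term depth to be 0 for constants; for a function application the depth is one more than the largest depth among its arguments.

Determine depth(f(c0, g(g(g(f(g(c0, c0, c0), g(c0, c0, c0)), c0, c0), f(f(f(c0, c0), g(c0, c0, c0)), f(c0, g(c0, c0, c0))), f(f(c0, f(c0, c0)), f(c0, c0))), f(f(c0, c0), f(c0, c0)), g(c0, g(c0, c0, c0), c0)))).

6

depth(g(c0, c0, c0)) = 1 + max(0, 0, 0) = 1
depth(f(g(c0, c0, c0), g(c0, c0, c0))) = 1 + max(1, 1) = 2
depth(g(f(g(c0, c0, c0), g(c0, c0, c0)), c0, c0)) = 1 + max(2, 0, 0) = 3
depth(f(c0, c0)) = 1 + max(0, 0) = 1
depth(f(f(c0, c0), g(c0, c0, c0))) = 1 + max(1, 1) = 2
depth(f(c0, g(c0, c0, c0))) = 1 + max(0, 1) = 2
depth(f(f(f(c0, c0), g(c0, c0, c0)), f(c0, g(c0, c0, c0)))) = 1 + max(2, 2) = 3
depth(f(c0, f(c0, c0))) = 1 + max(0, 1) = 2
depth(f(f(c0, f(c0, c0)), f(c0, c0))) = 1 + max(2, 1) = 3
depth(g(g(f(g(c0, c0, c0), g(c0, c0, c0)), c0, c0), f(f(f(c0, c0), g(c0, c0, c0)), f(c0, g(c0, c0, c0))), f(f(c0, f(c0, c0)), f(c0, c0)))) = 1 + max(3, 3, 3) = 4
depth(f(f(c0, c0), f(c0, c0))) = 1 + max(1, 1) = 2
depth(g(c0, g(c0, c0, c0), c0)) = 1 + max(0, 1, 0) = 2
depth(g(g(g(f(g(c0, c0, c0), g(c0, c0, c0)), c0, c0), f(f(f(c0, c0), g(c0, c0, c0)), f(c0, g(c0, c0, c0))), f(f(c0, f(c0, c0)), f(c0, c0))), f(f(c0, c0), f(c0, c0)), g(c0, g(c0, c0, c0), c0))) = 1 + max(4, 2, 2) = 5
depth(f(c0, g(g(g(f(g(c0, c0, c0), g(c0, c0, c0)), c0, c0), f(f(f(c0, c0), g(c0, c0, c0)), f(c0, g(c0, c0, c0))), f(f(c0, f(c0, c0)), f(c0, c0))), f(f(c0, c0), f(c0, c0)), g(c0, g(c0, c0, c0), c0)))) = 1 + max(0, 5) = 6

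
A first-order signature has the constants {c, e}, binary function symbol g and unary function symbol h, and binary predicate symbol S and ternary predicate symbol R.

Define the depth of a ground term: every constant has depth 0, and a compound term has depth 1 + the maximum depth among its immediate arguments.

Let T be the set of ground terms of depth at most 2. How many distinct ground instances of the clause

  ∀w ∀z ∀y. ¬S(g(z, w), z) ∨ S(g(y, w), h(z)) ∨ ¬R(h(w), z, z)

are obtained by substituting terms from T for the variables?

Ground terms of depth ≤ 2:
  Count level by level. With function symbols g/2, h/1, the terms of depth ≤ k are the 2 constants together with each function applied to depth-≤(k−1) tuples, so N_k = 2 + N_{k-1}^2 + N_{k-1}.
  N_0 = 2
  N_1 = 2 + 2^2 + 2 = 8
  N_2 = 2 + 8^2 + 8 = 74
So there are 74 ground terms available for substitution.
There are 3 variables to instantiate (w, z, y), each occurring in at least one literal, so different choices give different ground instances.
Number of ground instances = 74^3 = 405224.

405224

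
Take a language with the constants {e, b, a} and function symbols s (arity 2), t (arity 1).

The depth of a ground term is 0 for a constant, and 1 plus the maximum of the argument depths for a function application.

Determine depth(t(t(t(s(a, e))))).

4

depth(s(a, e)) = 1 + max(0, 0) = 1
depth(t(s(a, e))) = 1 + depth(s(a, e)) = 1 + 1 = 2
depth(t(t(s(a, e)))) = 1 + depth(t(s(a, e))) = 1 + 2 = 3
depth(t(t(t(s(a, e))))) = 1 + depth(t(t(s(a, e)))) = 1 + 3 = 4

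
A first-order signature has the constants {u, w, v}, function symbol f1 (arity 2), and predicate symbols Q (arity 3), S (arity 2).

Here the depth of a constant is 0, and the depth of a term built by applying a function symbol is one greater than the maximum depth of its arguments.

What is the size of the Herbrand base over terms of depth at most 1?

1872

First count ground terms of depth ≤ 1.
Let N_k = |{terms of depth ≤ k}|. Then N_0 = 3 and N_k = 3 + N_{k-1}^2 for k ≥ 1 (one summand per function symbol, arity giving the exponent).
N_0 = 3
N_1 = 3 + 3^2 = 12
Explicitly: u, w, v, f1(u, u), f1(u, w), f1(u, v), f1(w, u), f1(w, w), f1(w, v), f1(v, u), f1(v, w), f1(v, v).
So |H| = 12.
Each predicate of arity r yields |H|^r ground atoms (one per choice of an r-tuple from H):
  Q: 12^3 = 1728;  S: 12^2 = 144
Total ground atoms: 1728 + 144 = 1872.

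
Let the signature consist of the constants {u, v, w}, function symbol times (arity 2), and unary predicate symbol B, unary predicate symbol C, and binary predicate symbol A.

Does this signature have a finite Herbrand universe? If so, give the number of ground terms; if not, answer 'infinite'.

infinite

The signature has at least one function symbol (times, arity 2) and at least one constant (u).
Iterating times gives infinitely many distinct ground terms: u, times(u, u), times(times(u, u), times(u, u)), ...
So the Herbrand universe is infinite.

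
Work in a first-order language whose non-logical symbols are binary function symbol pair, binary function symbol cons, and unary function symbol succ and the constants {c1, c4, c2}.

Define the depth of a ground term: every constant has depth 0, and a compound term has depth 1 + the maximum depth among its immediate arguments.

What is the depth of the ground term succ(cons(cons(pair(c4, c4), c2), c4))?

4

depth(pair(c4, c4)) = 1 + max(0, 0) = 1
depth(cons(pair(c4, c4), c2)) = 1 + max(1, 0) = 2
depth(cons(cons(pair(c4, c4), c2), c4)) = 1 + max(2, 0) = 3
depth(succ(cons(cons(pair(c4, c4), c2), c4))) = 1 + depth(cons(cons(pair(c4, c4), c2), c4)) = 1 + 3 = 4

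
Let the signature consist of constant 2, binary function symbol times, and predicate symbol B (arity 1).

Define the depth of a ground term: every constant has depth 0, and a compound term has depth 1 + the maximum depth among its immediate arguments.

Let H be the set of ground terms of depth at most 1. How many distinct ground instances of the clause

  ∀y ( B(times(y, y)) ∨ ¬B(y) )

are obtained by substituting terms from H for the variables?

2

Ground terms of depth ≤ 1:
  Let N_k = |{terms of depth ≤ k}|. Then N_0 = 1 and N_k = 1 + N_{k-1}^2 for k ≥ 1 (one summand per function symbol, arity giving the exponent).
  N_0 = 1
  N_1 = 1 + 1^2 = 2
So there are 2 ground terms available for substitution.
There is 1 variable to instantiate (y),  occurring in at least one literal, so different choices give different ground instances.
Number of ground instances = 2.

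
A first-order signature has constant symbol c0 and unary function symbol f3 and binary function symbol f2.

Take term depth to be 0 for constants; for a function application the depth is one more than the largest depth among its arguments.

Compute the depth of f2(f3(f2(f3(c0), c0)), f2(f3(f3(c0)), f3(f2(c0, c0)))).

4

depth(f3(c0)) = 1 + depth(c0) = 1 + 0 = 1
depth(f2(f3(c0), c0)) = 1 + max(1, 0) = 2
depth(f3(f2(f3(c0), c0))) = 1 + depth(f2(f3(c0), c0)) = 1 + 2 = 3
depth(f3(f3(c0))) = 1 + depth(f3(c0)) = 1 + 1 = 2
depth(f2(c0, c0)) = 1 + max(0, 0) = 1
depth(f3(f2(c0, c0))) = 1 + depth(f2(c0, c0)) = 1 + 1 = 2
depth(f2(f3(f3(c0)), f3(f2(c0, c0)))) = 1 + max(2, 2) = 3
depth(f2(f3(f2(f3(c0), c0)), f2(f3(f3(c0)), f3(f2(c0, c0))))) = 1 + max(3, 3) = 4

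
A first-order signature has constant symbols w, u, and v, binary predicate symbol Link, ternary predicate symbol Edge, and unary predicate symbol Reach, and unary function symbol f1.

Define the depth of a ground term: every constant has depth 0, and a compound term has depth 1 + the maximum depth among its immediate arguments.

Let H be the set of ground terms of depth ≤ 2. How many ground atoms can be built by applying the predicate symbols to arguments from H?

First count ground terms of depth ≤ 2.
Write N_k for the number of ground terms of depth ≤ k. A term of depth ≤ k is either a constant or a function symbol applied to arguments of depth ≤ k−1, so N_k = 3 + N_{k-1}.
N_0 = 3
N_1 = 3 + 3 = 6
N_2 = 3 + 6 = 9
Explicitly: w, u, v, f1(w), f1(u), f1(v), f1(f1(w)), f1(f1(u)), f1(f1(v)).
So |H| = 9.
For each predicate symbol, the number of ground atoms is |H| raised to its arity; summing:
  Link: 9^2 = 81;  Edge: 9^3 = 729;  Reach: 9
Total ground atoms: 81 + 729 + 9 = 819.

819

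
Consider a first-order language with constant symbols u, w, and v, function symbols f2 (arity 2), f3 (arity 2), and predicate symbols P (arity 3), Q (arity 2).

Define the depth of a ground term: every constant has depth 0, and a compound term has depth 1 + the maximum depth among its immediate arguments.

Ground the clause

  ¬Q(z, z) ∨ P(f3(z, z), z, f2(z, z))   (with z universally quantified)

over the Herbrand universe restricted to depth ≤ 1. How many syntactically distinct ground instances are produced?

21

Ground terms of depth ≤ 1:
  Let N_k count ground terms of depth at most k. Each non-constant term of depth ≤ k is some function symbol applied to depth-≤(k−1) arguments, giving N_k = 3 + N_{k-1}^2 + N_{k-1}^2.
  N_0 = 3
  N_1 = 3 + 3^2 + 3^2 = 21
So there are 21 ground terms available for substitution.
The clause has 1 distinct variable (z), which appears in the body. In the free term algebra distinct substitutions yield syntactically distinct ground instances.
Number of ground instances = 21.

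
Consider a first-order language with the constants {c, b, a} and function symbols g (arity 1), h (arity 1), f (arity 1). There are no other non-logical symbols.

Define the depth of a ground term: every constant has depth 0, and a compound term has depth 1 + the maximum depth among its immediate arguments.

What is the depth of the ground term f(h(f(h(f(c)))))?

depth(f(c)) = 1 + depth(c) = 1 + 0 = 1
depth(h(f(c))) = 1 + depth(f(c)) = 1 + 1 = 2
depth(f(h(f(c)))) = 1 + depth(h(f(c))) = 1 + 2 = 3
depth(h(f(h(f(c))))) = 1 + depth(f(h(f(c)))) = 1 + 3 = 4
depth(f(h(f(h(f(c)))))) = 1 + depth(h(f(h(f(c))))) = 1 + 4 = 5

5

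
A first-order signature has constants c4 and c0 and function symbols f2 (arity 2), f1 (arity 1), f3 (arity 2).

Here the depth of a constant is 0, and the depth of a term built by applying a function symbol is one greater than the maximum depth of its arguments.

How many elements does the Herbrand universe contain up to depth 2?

Let N_k = |{terms of depth ≤ k}|. Then N_0 = 2 and N_k = 2 + N_{k-1}^2 + N_{k-1} + N_{k-1}^2 for k ≥ 1 (one summand per function symbol, arity giving the exponent).
N_0 = 2
N_1 = 2 + 2^2 + 2 + 2^2 = 12
N_2 = 2 + 12^2 + 12 + 12^2 = 302

302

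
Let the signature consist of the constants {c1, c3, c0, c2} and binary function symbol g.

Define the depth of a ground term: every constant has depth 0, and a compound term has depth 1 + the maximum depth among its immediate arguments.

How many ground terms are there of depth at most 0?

Write N_k for the number of ground terms of depth ≤ k. A term of depth ≤ k is either a constant or a function symbol applied to arguments of depth ≤ k−1, so N_k = 4 + N_{k-1}^2.
N_0 = 4
Explicitly: c1, c3, c0, c2.

4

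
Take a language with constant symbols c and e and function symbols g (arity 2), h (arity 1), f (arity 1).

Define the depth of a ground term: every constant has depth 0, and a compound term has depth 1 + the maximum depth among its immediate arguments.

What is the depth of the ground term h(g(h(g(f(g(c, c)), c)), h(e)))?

depth(g(c, c)) = 1 + max(0, 0) = 1
depth(f(g(c, c))) = 1 + depth(g(c, c)) = 1 + 1 = 2
depth(g(f(g(c, c)), c)) = 1 + max(2, 0) = 3
depth(h(g(f(g(c, c)), c))) = 1 + depth(g(f(g(c, c)), c)) = 1 + 3 = 4
depth(h(e)) = 1 + depth(e) = 1 + 0 = 1
depth(g(h(g(f(g(c, c)), c)), h(e))) = 1 + max(4, 1) = 5
depth(h(g(h(g(f(g(c, c)), c)), h(e)))) = 1 + depth(g(h(g(f(g(c, c)), c)), h(e))) = 1 + 5 = 6

6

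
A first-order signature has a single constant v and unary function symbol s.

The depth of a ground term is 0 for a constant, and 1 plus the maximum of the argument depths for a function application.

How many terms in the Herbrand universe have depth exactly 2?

Let N_k = |{terms of depth ≤ k}|. Then N_0 = 1 and N_k = 1 + N_{k-1} for k ≥ 1 (one summand per function symbol, arity giving the exponent).
N_0 = 1
N_1 = 1 + 1 = 2
N_2 = 1 + 2 = 3
Terms of depth exactly 2: N_2 − N_1 = 3 − 2 = 1.

1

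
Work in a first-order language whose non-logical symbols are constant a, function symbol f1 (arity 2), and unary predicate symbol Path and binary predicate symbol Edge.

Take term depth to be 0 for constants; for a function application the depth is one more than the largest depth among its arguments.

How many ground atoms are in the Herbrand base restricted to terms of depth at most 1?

First count ground terms of depth ≤ 1.
If N_k denotes the number of depth-≤k ground terms, the 1 constant gives N_0 = 1, and each function symbol of arity r contributes N_{k-1}^r new terms at level k: N_k = 1 + N_{k-1}^2.
N_0 = 1
N_1 = 1 + 1^2 = 2
Explicitly: a, f1(a, a).
So |H| = 2.
For each predicate symbol, the number of ground atoms is |H| raised to its arity; summing:
  Path: 2;  Edge: 2^2 = 4
Total ground atoms: 2 + 4 = 6.

6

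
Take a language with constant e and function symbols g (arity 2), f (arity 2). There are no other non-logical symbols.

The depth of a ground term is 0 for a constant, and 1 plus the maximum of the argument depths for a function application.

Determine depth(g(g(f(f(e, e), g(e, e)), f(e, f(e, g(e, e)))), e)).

depth(f(e, e)) = 1 + max(0, 0) = 1
depth(g(e, e)) = 1 + max(0, 0) = 1
depth(f(f(e, e), g(e, e))) = 1 + max(1, 1) = 2
depth(f(e, g(e, e))) = 1 + max(0, 1) = 2
depth(f(e, f(e, g(e, e)))) = 1 + max(0, 2) = 3
depth(g(f(f(e, e), g(e, e)), f(e, f(e, g(e, e))))) = 1 + max(2, 3) = 4
depth(g(g(f(f(e, e), g(e, e)), f(e, f(e, g(e, e)))), e)) = 1 + max(4, 0) = 5

5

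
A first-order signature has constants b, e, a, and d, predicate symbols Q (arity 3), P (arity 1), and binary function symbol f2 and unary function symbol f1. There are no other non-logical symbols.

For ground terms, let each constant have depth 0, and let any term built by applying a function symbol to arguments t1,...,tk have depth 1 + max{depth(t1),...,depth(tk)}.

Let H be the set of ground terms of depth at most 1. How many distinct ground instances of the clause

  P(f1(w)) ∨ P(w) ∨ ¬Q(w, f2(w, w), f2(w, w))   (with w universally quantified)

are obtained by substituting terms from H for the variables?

Ground terms of depth ≤ 1:
  Let N_k count ground terms of depth at most k. Each non-constant term of depth ≤ k is some function symbol applied to depth-≤(k−1) arguments, giving N_k = 4 + N_{k-1}^2 + N_{k-1}.
  N_0 = 4
  N_1 = 4 + 4^2 + 4 = 24
So there are 24 ground terms available for substitution.
The body mentions the single quantified variable w; since ground terms form a free algebra, no two substitutions collapse to the same formula.
Number of ground instances = 24.

24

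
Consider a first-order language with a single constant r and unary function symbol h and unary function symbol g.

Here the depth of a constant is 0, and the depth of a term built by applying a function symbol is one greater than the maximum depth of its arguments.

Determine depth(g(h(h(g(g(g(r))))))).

6

depth(g(r)) = 1 + depth(r) = 1 + 0 = 1
depth(g(g(r))) = 1 + depth(g(r)) = 1 + 1 = 2
depth(g(g(g(r)))) = 1 + depth(g(g(r))) = 1 + 2 = 3
depth(h(g(g(g(r))))) = 1 + depth(g(g(g(r)))) = 1 + 3 = 4
depth(h(h(g(g(g(r)))))) = 1 + depth(h(g(g(g(r))))) = 1 + 4 = 5
depth(g(h(h(g(g(g(r))))))) = 1 + depth(h(h(g(g(g(r)))))) = 1 + 5 = 6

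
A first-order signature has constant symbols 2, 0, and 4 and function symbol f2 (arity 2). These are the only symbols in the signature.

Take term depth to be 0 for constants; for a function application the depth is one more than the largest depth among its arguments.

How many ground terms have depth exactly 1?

If N_k denotes the number of depth-≤k ground terms, the 3 constants give N_0 = 3, and each function symbol of arity r contributes N_{k-1}^r new terms at level k: N_k = 3 + N_{k-1}^2.
N_0 = 3
N_1 = 3 + 3^2 = 12
Terms of depth exactly 1: N_1 − N_0 = 12 − 3 = 9.

9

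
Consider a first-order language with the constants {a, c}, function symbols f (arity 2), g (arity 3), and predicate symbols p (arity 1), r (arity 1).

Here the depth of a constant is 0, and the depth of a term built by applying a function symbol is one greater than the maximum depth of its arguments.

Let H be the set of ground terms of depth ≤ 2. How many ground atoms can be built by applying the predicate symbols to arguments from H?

First count ground terms of depth ≤ 2.
Let N_k count ground terms of depth at most k. Each non-constant term of depth ≤ k is some function symbol applied to depth-≤(k−1) arguments, giving N_k = 2 + N_{k-1}^2 + N_{k-1}^3.
N_0 = 2
N_1 = 2 + 2^2 + 2^3 = 14
N_2 = 2 + 14^2 + 14^3 = 2942
So |H| = 2942.
For each predicate symbol, the number of ground atoms is |H| raised to its arity; summing:
  p: 2942;  r: 2942
Total ground atoms: 2942 + 2942 = 5884.

5884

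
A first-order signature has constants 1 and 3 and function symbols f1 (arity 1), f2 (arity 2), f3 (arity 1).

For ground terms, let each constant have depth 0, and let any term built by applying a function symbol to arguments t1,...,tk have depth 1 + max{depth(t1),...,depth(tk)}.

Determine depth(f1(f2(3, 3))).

depth(f2(3, 3)) = 1 + max(0, 0) = 1
depth(f1(f2(3, 3))) = 1 + depth(f2(3, 3)) = 1 + 1 = 2

2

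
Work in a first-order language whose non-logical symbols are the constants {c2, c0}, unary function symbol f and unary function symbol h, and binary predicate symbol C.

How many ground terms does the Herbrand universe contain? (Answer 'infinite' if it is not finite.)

The signature has at least one function symbol (f, arity 1) and at least one constant (c2).
Iterating f gives infinitely many distinct ground terms: c2, f(c2), f(f(c2)), ...
So the Herbrand universe is infinite.

infinite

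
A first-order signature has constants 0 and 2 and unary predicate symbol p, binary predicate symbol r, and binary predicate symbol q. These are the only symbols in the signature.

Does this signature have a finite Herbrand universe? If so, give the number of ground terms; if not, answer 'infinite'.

2

There are no function symbols, so every ground term is one of the 2 constants.
The Herbrand universe is {0, 2}, which is finite with 2 elements.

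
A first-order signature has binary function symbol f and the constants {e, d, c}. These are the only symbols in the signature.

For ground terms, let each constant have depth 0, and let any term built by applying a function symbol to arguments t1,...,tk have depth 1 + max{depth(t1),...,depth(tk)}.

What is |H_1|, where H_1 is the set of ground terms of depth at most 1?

12

Let N_k = |{terms of depth ≤ k}|. Then N_0 = 3 and N_k = 3 + N_{k-1}^2 for k ≥ 1 (one summand per function symbol, arity giving the exponent).
N_0 = 3
N_1 = 3 + 3^2 = 12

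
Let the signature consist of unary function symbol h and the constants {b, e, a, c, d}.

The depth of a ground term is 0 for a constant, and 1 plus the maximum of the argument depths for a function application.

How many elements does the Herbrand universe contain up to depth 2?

Let N_k = |{terms of depth ≤ k}|. Then N_0 = 5 and N_k = 5 + N_{k-1} for k ≥ 1 (one summand per function symbol, arity giving the exponent).
N_0 = 5
N_1 = 5 + 5 = 10
N_2 = 5 + 10 = 15

15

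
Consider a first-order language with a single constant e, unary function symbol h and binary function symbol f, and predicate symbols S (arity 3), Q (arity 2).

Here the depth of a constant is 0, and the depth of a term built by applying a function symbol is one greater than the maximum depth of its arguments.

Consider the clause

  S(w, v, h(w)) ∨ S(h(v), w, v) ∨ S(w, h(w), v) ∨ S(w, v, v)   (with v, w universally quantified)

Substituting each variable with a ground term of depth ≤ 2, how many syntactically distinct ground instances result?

169

Ground terms of depth ≤ 2:
  Let N_k count ground terms of depth at most k. Each non-constant term of depth ≤ k is some function symbol applied to depth-≤(k−1) arguments, giving N_k = 1 + N_{k-1} + N_{k-1}^2.
  N_0 = 1
  N_1 = 1 + 1 + 1^2 = 3
  N_2 = 1 + 3 + 3^2 = 13
So there are 13 ground terms available for substitution.
The clause has 2 distinct variables (v, w), each appearing in the body. In the free term algebra distinct substitutions yield syntactically distinct ground instances.
Number of ground instances = 13^2 = 169.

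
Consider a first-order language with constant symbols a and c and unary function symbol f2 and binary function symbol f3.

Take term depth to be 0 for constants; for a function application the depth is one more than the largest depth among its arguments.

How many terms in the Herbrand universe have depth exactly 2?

66

Count level by level. With function symbols f2/1, f3/2, the terms of depth ≤ k are the 2 constants together with each function applied to depth-≤(k−1) tuples, so N_k = 2 + N_{k-1} + N_{k-1}^2.
N_0 = 2
N_1 = 2 + 2 + 2^2 = 8
N_2 = 2 + 8 + 8^2 = 74
Terms of depth exactly 2: N_2 − N_1 = 74 − 8 = 66.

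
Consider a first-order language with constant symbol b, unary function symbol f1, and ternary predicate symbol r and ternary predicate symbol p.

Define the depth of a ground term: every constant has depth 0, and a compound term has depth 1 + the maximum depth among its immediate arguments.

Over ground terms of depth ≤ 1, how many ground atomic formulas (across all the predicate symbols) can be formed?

16

First count ground terms of depth ≤ 1.
Let N_k = |{terms of depth ≤ k}|. Then N_0 = 1 and N_k = 1 + N_{k-1} for k ≥ 1 (one summand per function symbol, arity giving the exponent).
N_0 = 1
N_1 = 1 + 1 = 2
Explicitly: b, f1(b).
So |H| = 2.
Ground atoms are formed by filling each argument slot of a predicate with a term from H, so an r-ary predicate gives |H|^r atoms:
  r: 2^3 = 8;  p: 2^3 = 8
Total ground atoms: 8 + 8 = 16.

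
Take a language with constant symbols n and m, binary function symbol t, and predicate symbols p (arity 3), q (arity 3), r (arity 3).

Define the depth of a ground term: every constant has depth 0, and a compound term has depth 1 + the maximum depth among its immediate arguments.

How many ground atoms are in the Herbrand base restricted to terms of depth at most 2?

164616

First count ground terms of depth ≤ 2.
If N_k denotes the number of depth-≤k ground terms, the 2 constants give N_0 = 2, and each function symbol of arity r contributes N_{k-1}^r new terms at level k: N_k = 2 + N_{k-1}^2.
N_0 = 2
N_1 = 2 + 2^2 = 6
N_2 = 2 + 6^2 = 38
So |H| = 38.
Ground atoms are formed by filling each argument slot of a predicate with a term from H, so an r-ary predicate gives |H|^r atoms:
  p: 38^3 = 54872;  q: 38^3 = 54872;  r: 38^3 = 54872
Total ground atoms: 54872 + 54872 + 54872 = 164616.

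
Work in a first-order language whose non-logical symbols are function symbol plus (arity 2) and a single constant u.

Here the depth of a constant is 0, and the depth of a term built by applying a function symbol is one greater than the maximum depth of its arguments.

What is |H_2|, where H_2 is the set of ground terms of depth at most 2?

If N_k denotes the number of depth-≤k ground terms, the 1 constant gives N_0 = 1, and each function symbol of arity r contributes N_{k-1}^r new terms at level k: N_k = 1 + N_{k-1}^2.
N_0 = 1
N_1 = 1 + 1^2 = 2
N_2 = 1 + 2^2 = 5
Explicitly: u, plus(u, u), plus(u, plus(u, u)), plus(plus(u, u), u), plus(plus(u, u), plus(u, u)).

5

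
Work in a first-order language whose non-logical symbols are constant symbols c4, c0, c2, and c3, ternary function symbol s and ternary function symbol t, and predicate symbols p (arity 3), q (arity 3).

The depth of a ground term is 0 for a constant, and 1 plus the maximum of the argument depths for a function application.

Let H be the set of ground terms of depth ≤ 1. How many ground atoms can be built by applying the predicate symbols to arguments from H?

First count ground terms of depth ≤ 1.
If N_k denotes the number of depth-≤k ground terms, the 4 constants give N_0 = 4, and each function symbol of arity r contributes N_{k-1}^r new terms at level k: N_k = 4 + N_{k-1}^3 + N_{k-1}^3.
N_0 = 4
N_1 = 4 + 4^3 + 4^3 = 132
So |H| = 132.
Ground atoms are formed by filling each argument slot of a predicate with a term from H, so an r-ary predicate gives |H|^r atoms:
  p: 132^3 = 2299968;  q: 132^3 = 2299968
Total ground atoms: 2299968 + 2299968 = 4599936.

4599936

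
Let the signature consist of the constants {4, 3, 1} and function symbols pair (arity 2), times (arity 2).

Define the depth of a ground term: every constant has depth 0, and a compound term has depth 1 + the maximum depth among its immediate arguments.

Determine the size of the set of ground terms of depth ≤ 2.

Count level by level. With function symbols pair/2, times/2, the terms of depth ≤ k are the 3 constants together with each function applied to depth-≤(k−1) tuples, so N_k = 3 + N_{k-1}^2 + N_{k-1}^2.
N_0 = 3
N_1 = 3 + 3^2 + 3^2 = 21
N_2 = 3 + 21^2 + 21^2 = 885

885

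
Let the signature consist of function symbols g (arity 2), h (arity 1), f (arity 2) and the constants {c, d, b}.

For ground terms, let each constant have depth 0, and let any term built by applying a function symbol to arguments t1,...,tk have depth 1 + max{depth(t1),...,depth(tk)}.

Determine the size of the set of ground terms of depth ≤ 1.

Write N_k for the number of ground terms of depth ≤ k. A term of depth ≤ k is either a constant or a function symbol applied to arguments of depth ≤ k−1, so N_k = 3 + N_{k-1}^2 + N_{k-1} + N_{k-1}^2.
N_0 = 3
N_1 = 3 + 3^2 + 3 + 3^2 = 24

24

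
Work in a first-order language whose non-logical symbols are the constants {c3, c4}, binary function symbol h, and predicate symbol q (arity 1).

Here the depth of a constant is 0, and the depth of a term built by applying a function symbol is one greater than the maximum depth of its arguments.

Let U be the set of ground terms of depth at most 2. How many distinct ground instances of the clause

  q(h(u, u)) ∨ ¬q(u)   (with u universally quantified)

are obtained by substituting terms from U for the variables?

Ground terms of depth ≤ 2:
  Count level by level. With function symbols h/2, the terms of depth ≤ k are the 2 constants together with each function applied to depth-≤(k−1) tuples, so N_k = 2 + N_{k-1}^2.
  N_0 = 2
  N_1 = 2 + 2^2 = 6
  N_2 = 2 + 6^2 = 38
So there are 38 ground terms available for substitution.
The variable u ranges independently over the available ground terms, and distinct assignments produce distinct instances.
Number of ground instances = 38.

38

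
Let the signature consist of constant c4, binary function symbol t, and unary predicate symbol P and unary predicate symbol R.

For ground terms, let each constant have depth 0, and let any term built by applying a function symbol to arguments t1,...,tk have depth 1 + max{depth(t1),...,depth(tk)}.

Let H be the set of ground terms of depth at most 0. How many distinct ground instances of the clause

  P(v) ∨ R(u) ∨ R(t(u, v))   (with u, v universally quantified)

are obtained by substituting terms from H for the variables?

Ground terms of depth ≤ 0:
  If N_k denotes the number of depth-≤k ground terms, the 1 constant gives N_0 = 1, and each function symbol of arity r contributes N_{k-1}^r new terms at level k: N_k = 1 + N_{k-1}^2.
  N_0 = 1
  Explicitly: c4.
So there is exactly 1 ground term available for substitution.
The body mentions every one of the 2 quantified variables; since ground terms form a free algebra, no two substitutions collapse to the same formula.
Number of ground instances = 1^2 = 1.

1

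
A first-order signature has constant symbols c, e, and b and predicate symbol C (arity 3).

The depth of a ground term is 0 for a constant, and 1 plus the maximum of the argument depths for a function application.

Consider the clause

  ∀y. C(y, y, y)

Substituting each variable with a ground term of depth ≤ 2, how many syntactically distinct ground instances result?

3

Ground terms of depth ≤ 2:
  With no function symbols every ground term is a constant, so there are exactly 3 ground terms at every depth bound.
  N_0 = 3
  N_1 = 3
  N_2 = 3
  Explicitly: c, e, b.
So there are 3 ground terms available for substitution.
There is 1 variable to instantiate (y),  occurring in at least one literal, so different choices give different ground instances.
Number of ground instances = 3.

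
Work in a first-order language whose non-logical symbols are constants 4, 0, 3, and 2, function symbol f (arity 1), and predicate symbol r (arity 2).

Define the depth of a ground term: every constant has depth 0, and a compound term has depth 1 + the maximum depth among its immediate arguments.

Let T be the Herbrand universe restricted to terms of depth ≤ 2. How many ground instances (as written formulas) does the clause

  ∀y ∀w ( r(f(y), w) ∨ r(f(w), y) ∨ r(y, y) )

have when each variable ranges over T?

144

Ground terms of depth ≤ 2:
  Let N_k count ground terms of depth at most k. Each non-constant term of depth ≤ k is some function symbol applied to depth-≤(k−1) arguments, giving N_k = 4 + N_{k-1}.
  N_0 = 4
  N_1 = 4 + 4 = 8
  N_2 = 4 + 8 = 12
  Explicitly: 4, 0, 3, 2, f(4), f(0), f(3), f(2), f(f(4)), f(f(0)), f(f(3)), f(f(2)).
So there are 12 ground terms available for substitution.
The clause has 2 distinct variables (y, w), each appearing in the body. In the free term algebra distinct substitutions yield syntactically distinct ground instances.
Number of ground instances = 12^2 = 144.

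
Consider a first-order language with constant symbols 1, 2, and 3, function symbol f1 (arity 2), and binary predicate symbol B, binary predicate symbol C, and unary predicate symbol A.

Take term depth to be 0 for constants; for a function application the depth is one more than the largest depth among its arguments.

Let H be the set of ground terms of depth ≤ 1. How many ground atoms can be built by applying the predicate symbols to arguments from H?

300

First count ground terms of depth ≤ 1.
Write N_k for the number of ground terms of depth ≤ k. A term of depth ≤ k is either a constant or a function symbol applied to arguments of depth ≤ k−1, so N_k = 3 + N_{k-1}^2.
N_0 = 3
N_1 = 3 + 3^2 = 12
So |H| = 12.
Ground atoms are formed by filling each argument slot of a predicate with a term from H, so an r-ary predicate gives |H|^r atoms:
  B: 12^2 = 144;  C: 12^2 = 144;  A: 12
Total ground atoms: 144 + 144 + 12 = 300.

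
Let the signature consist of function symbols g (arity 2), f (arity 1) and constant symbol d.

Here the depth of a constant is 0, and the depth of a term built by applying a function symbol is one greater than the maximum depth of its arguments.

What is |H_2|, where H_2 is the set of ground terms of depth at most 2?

Let N_k count ground terms of depth at most k. Each non-constant term of depth ≤ k is some function symbol applied to depth-≤(k−1) arguments, giving N_k = 1 + N_{k-1}^2 + N_{k-1}.
N_0 = 1
N_1 = 1 + 1^2 + 1 = 3
N_2 = 1 + 3^2 + 3 = 13

13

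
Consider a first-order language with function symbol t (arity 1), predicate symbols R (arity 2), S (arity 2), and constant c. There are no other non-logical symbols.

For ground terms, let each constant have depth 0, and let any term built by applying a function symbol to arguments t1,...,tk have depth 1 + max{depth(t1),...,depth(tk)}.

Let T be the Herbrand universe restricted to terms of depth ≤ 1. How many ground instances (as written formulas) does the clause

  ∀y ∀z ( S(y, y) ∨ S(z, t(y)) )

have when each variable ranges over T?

Ground terms of depth ≤ 1:
  Write N_k for the number of ground terms of depth ≤ k. A term of depth ≤ k is either a constant or a function symbol applied to arguments of depth ≤ k−1, so N_k = 1 + N_{k-1}.
  N_0 = 1
  N_1 = 1 + 1 = 2
So there are 2 ground terms available for substitution.
The clause has 2 distinct variables (y, z), each appearing in the body. In the free term algebra distinct substitutions yield syntactically distinct ground instances.
Number of ground instances = 2^2 = 4.

4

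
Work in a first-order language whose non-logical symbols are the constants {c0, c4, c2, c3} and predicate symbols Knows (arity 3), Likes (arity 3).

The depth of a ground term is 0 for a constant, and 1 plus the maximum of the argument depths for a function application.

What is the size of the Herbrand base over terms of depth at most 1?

128

First count ground terms of depth ≤ 1.
With no function symbols every ground term is a constant, so there are exactly 4 ground terms at every depth bound.
N_0 = 4
N_1 = 4
Explicitly: c0, c4, c2, c3.
So |H| = 4.
For each predicate symbol, the number of ground atoms is |H| raised to its arity; summing:
  Knows: 4^3 = 64;  Likes: 4^3 = 64
Total ground atoms: 64 + 64 = 128.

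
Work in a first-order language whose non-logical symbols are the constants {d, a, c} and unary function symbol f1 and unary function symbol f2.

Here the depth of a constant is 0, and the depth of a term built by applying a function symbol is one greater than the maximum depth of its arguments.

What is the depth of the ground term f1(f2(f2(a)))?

3

depth(f2(a)) = 1 + depth(a) = 1 + 0 = 1
depth(f2(f2(a))) = 1 + depth(f2(a)) = 1 + 1 = 2
depth(f1(f2(f2(a)))) = 1 + depth(f2(f2(a))) = 1 + 2 = 3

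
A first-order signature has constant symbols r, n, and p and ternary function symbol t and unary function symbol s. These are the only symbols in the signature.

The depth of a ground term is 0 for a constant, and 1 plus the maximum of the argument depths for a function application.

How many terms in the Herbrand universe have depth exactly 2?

Let N_k = |{terms of depth ≤ k}|. Then N_0 = 3 and N_k = 3 + N_{k-1}^3 + N_{k-1} for k ≥ 1 (one summand per function symbol, arity giving the exponent).
N_0 = 3
N_1 = 3 + 3^3 + 3 = 33
N_2 = 3 + 33^3 + 33 = 35973
Terms of depth exactly 2: N_2 − N_1 = 35973 − 33 = 35940.

35940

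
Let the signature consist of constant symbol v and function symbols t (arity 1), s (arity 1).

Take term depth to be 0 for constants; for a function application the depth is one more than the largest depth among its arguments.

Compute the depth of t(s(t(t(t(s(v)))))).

6

depth(s(v)) = 1 + depth(v) = 1 + 0 = 1
depth(t(s(v))) = 1 + depth(s(v)) = 1 + 1 = 2
depth(t(t(s(v)))) = 1 + depth(t(s(v))) = 1 + 2 = 3
depth(t(t(t(s(v))))) = 1 + depth(t(t(s(v)))) = 1 + 3 = 4
depth(s(t(t(t(s(v)))))) = 1 + depth(t(t(t(s(v))))) = 1 + 4 = 5
depth(t(s(t(t(t(s(v))))))) = 1 + depth(s(t(t(t(s(v)))))) = 1 + 5 = 6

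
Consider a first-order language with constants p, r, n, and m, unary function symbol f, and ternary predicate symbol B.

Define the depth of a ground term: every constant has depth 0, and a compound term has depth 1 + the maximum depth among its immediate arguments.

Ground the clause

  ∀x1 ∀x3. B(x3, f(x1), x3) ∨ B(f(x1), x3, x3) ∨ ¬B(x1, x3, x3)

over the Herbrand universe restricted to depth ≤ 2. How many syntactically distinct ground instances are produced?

144

Ground terms of depth ≤ 2:
  Count level by level. With function symbols f/1, the terms of depth ≤ k are the 4 constants together with each function applied to depth-≤(k−1) tuples, so N_k = 4 + N_{k-1}.
  N_0 = 4
  N_1 = 4 + 4 = 8
  N_2 = 4 + 8 = 12
So there are 12 ground terms available for substitution.
There are 2 variables to instantiate (x1, x3), each occurring in at least one literal, so different choices give different ground instances.
Number of ground instances = 12^2 = 144.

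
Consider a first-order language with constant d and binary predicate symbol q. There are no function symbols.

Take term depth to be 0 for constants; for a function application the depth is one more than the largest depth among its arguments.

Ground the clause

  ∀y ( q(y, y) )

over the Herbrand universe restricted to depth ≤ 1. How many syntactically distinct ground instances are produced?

1

Ground terms of depth ≤ 1:
  With no function symbols every ground term is a constant, so there is exactly 1 ground term at every depth bound.
  N_0 = 1
  N_1 = 1
So there is exactly 1 ground term available for substitution.
The variable y ranges independently over the available ground terms, and distinct assignments produce distinct instances.
Number of ground instances = 1.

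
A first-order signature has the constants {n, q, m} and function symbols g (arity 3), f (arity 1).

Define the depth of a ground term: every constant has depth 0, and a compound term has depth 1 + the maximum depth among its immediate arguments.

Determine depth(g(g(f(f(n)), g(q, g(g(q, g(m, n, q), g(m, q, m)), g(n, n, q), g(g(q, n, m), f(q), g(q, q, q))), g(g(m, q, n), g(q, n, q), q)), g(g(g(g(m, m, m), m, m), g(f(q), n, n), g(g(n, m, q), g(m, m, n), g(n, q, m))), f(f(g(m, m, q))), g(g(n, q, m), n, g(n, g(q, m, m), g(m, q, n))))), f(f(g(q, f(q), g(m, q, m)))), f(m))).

6

depth(f(n)) = 1 + depth(n) = 1 + 0 = 1
depth(f(f(n))) = 1 + depth(f(n)) = 1 + 1 = 2
depth(g(m, n, q)) = 1 + max(0, 0, 0) = 1
depth(g(m, q, m)) = 1 + max(0, 0, 0) = 1
depth(g(q, g(m, n, q), g(m, q, m))) = 1 + max(0, 1, 1) = 2
depth(g(n, n, q)) = 1 + max(0, 0, 0) = 1
depth(g(q, n, m)) = 1 + max(0, 0, 0) = 1
depth(f(q)) = 1 + depth(q) = 1 + 0 = 1
depth(g(q, q, q)) = 1 + max(0, 0, 0) = 1
depth(g(g(q, n, m), f(q), g(q, q, q))) = 1 + max(1, 1, 1) = 2
depth(g(g(q, g(m, n, q), g(m, q, m)), g(n, n, q), g(g(q, n, m), f(q), g(q, q, q)))) = 1 + max(2, 1, 2) = 3
depth(g(m, q, n)) = 1 + max(0, 0, 0) = 1
depth(g(q, n, q)) = 1 + max(0, 0, 0) = 1
depth(g(g(m, q, n), g(q, n, q), q)) = 1 + max(1, 1, 0) = 2
depth(g(q, g(g(q, g(m, n, q), g(m, q, m)), g(n, n, q), g(g(q, n, m), f(q), g(q, q, q))), g(g(m, q, n), g(q, n, q), q))) = 1 + max(0, 3, 2) = 4
depth(g(m, m, m)) = 1 + max(0, 0, 0) = 1
depth(g(g(m, m, m), m, m)) = 1 + max(1, 0, 0) = 2
depth(g(f(q), n, n)) = 1 + max(1, 0, 0) = 2
depth(g(n, m, q)) = 1 + max(0, 0, 0) = 1
depth(g(m, m, n)) = 1 + max(0, 0, 0) = 1
depth(g(n, q, m)) = 1 + max(0, 0, 0) = 1
depth(g(g(n, m, q), g(m, m, n), g(n, q, m))) = 1 + max(1, 1, 1) = 2
depth(g(g(g(m, m, m), m, m), g(f(q), n, n), g(g(n, m, q), g(m, m, n), g(n, q, m)))) = 1 + max(2, 2, 2) = 3
depth(g(m, m, q)) = 1 + max(0, 0, 0) = 1
depth(f(g(m, m, q))) = 1 + depth(g(m, m, q)) = 1 + 1 = 2
depth(f(f(g(m, m, q)))) = 1 + depth(f(g(m, m, q))) = 1 + 2 = 3
depth(g(q, m, m)) = 1 + max(0, 0, 0) = 1
depth(g(n, g(q, m, m), g(m, q, n))) = 1 + max(0, 1, 1) = 2
depth(g(g(n, q, m), n, g(n, g(q, m, m), g(m, q, n)))) = 1 + max(1, 0, 2) = 3
depth(g(g(g(g(m, m, m), m, m), g(f(q), n, n), g(g(n, m, q), g(m, m, n), g(n, q, m))), f(f(g(m, m, q))), g(g(n, q, m), n, g(n, g(q, m, m), g(m, q, n))))) = 1 + max(3, 3, 3) = 4
depth(g(f(f(n)), g(q, g(g(q, g(m, n, q), g(m, q, m)), g(n, n, q), g(g(q, n, m), f(q), g(q, q, q))), g(g(m, q, n), g(q, n, q), q)), g(g(g(g(m, m, m), m, m), g(f(q), n, n), g(g(n, m, q), g(m, m, n), g(n, q, m))), f(f(g(m, m, q))), g(g(n, q, m), n, g(n, g(q, m, m), g(m, q, n)))))) = 1 + max(2, 4, 4) = 5
depth(g(q, f(q), g(m, q, m))) = 1 + max(0, 1, 1) = 2
depth(f(g(q, f(q), g(m, q, m)))) = 1 + depth(g(q, f(q), g(m, q, m))) = 1 + 2 = 3
depth(f(f(g(q, f(q), g(m, q, m))))) = 1 + depth(f(g(q, f(q), g(m, q, m)))) = 1 + 3 = 4
depth(f(m)) = 1 + depth(m) = 1 + 0 = 1
depth(g(g(f(f(n)), g(q, g(g(q, g(m, n, q), g(m, q, m)), g(n, n, q), g(g(q, n, m), f(q), g(q, q, q))), g(g(m, q, n), g(q, n, q), q)), g(g(g(g(m, m, m), m, m), g(f(q), n, n), g(g(n, m, q), g(m, m, n), g(n, q, m))), f(f(g(m, m, q))), g(g(n, q, m), n, g(n, g(q, m, m), g(m, q, n))))), f(f(g(q, f(q), g(m, q, m)))), f(m))) = 1 + max(5, 4, 1) = 6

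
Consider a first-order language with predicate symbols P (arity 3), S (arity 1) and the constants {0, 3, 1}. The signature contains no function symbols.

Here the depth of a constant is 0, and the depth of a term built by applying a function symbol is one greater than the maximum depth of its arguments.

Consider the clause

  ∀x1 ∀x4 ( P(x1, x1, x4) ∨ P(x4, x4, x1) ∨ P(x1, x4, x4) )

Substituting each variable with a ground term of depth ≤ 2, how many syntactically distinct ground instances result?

Ground terms of depth ≤ 2:
  With no function symbols every ground term is a constant, so there are exactly 3 ground terms at every depth bound.
  N_0 = 3
  N_1 = 3
  N_2 = 3
So there are 3 ground terms available for substitution.
The body mentions every one of the 2 quantified variables; since ground terms form a free algebra, no two substitutions collapse to the same formula.
Number of ground instances = 3^2 = 9.

9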